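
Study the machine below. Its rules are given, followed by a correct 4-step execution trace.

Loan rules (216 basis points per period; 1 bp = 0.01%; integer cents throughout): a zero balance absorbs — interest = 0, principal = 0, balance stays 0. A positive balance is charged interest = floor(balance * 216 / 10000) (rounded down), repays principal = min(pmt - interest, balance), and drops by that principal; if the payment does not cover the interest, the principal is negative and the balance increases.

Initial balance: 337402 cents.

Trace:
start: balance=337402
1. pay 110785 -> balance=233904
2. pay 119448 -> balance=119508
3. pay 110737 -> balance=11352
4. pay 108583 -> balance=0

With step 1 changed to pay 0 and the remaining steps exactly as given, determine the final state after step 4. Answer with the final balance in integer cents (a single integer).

21134

(re-executing from step 1 with the substitution; state before step 1: balance=337402)
1. pay 0 -> balance=344689
2. pay 119448 -> balance=232686
3. pay 110737 -> balance=126975
4. pay 108583 -> balance=21134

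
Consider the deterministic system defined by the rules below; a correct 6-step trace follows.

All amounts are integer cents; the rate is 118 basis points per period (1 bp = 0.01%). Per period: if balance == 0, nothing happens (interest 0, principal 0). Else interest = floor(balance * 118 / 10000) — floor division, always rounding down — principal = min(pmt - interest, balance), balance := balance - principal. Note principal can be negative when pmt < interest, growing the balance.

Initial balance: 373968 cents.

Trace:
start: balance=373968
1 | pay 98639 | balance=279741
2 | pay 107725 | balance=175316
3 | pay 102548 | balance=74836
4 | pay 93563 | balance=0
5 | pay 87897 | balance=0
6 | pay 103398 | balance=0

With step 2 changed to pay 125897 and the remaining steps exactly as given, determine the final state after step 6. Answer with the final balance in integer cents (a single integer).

0

(re-executing from step 2 with the substitution; state before step 2: balance=279741)
2 | pay 125897 | balance=157144
3 | pay 102548 | balance=56450
4 | pay 93563 | balance=0
5 | pay 87897 | balance=0
6 | pay 103398 | balance=0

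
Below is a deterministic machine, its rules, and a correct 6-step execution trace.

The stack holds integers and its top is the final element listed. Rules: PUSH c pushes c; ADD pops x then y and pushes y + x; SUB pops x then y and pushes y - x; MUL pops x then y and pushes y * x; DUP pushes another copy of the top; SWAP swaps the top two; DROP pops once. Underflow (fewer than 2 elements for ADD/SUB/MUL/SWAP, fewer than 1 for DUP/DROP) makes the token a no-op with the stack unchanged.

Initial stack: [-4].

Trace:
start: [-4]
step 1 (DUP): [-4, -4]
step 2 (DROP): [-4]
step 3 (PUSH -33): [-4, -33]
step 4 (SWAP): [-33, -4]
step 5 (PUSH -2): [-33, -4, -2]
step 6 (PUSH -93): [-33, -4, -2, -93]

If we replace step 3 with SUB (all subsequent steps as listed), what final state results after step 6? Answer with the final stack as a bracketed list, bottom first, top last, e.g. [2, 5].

[-4, -2, -93]

(re-executing from step 3 with the substitution; state before step 3: [-4])
step 3 (SUB): [-4]
step 4 (SWAP): [-4]
step 5 (PUSH -2): [-4, -2]
step 6 (PUSH -93): [-4, -2, -93]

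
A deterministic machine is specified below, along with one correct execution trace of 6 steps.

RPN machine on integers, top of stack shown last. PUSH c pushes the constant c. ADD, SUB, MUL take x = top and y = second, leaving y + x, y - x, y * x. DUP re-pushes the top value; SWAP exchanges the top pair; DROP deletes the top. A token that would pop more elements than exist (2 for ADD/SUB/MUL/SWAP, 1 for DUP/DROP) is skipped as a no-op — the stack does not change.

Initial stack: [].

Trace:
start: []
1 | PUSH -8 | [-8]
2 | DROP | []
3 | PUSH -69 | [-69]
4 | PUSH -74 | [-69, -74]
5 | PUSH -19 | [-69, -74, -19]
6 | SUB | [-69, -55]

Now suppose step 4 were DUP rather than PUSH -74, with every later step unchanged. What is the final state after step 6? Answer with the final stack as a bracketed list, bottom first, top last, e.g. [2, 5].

(re-executing from step 4 with the substitution; state before step 4: [-69])
4 | DUP | [-69, -69]
5 | PUSH -19 | [-69, -69, -19]
6 | SUB | [-69, -50]

[-69, -50]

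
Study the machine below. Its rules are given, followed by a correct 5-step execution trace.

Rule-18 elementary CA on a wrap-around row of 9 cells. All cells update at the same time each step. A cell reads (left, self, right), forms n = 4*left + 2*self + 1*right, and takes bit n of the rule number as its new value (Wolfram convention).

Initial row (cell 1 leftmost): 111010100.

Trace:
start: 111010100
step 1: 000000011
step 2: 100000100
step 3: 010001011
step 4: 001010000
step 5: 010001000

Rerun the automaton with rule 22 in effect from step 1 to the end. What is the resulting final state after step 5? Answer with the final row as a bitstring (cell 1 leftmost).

(re-executing steps 1..5 under rule 22; state before step 1: 111010100)
step 1: 000010111
step 2: 100110000
step 3: 111001001
step 4: 000111110
step 5: 001000001

001000001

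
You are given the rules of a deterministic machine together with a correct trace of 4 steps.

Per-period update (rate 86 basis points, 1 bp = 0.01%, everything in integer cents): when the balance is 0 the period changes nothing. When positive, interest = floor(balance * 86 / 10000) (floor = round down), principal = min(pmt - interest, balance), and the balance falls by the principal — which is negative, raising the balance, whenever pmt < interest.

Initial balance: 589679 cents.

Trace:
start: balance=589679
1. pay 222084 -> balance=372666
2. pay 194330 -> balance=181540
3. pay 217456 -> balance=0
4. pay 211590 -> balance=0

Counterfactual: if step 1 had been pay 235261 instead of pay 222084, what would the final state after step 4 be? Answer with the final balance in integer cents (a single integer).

0

(re-executing from step 1 with the substitution; state before step 1: balance=589679)
1. pay 235261 -> balance=359489
2. pay 194330 -> balance=168250
3. pay 217456 -> balance=0
4. pay 211590 -> balance=0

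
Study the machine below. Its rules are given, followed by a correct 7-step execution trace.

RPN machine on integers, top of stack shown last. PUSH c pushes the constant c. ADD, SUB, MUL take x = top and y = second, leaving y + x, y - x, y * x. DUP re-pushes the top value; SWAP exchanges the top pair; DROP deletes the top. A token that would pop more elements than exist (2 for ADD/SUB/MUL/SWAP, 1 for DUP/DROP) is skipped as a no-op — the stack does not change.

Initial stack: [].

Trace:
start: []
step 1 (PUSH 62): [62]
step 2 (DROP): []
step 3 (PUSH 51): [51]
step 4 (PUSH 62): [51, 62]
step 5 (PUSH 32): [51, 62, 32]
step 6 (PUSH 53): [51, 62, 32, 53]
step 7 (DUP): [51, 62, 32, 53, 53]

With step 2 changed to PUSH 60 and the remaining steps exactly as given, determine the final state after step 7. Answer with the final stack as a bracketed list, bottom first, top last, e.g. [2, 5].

(re-executing from step 2 with the substitution; state before step 2: [62])
step 2 (PUSH 60): [62, 60]
step 3 (PUSH 51): [62, 60, 51]
step 4 (PUSH 62): [62, 60, 51, 62]
step 5 (PUSH 32): [62, 60, 51, 62, 32]
step 6 (PUSH 53): [62, 60, 51, 62, 32, 53]
step 7 (DUP): [62, 60, 51, 62, 32, 53, 53]

[62, 60, 51, 62, 32, 53, 53]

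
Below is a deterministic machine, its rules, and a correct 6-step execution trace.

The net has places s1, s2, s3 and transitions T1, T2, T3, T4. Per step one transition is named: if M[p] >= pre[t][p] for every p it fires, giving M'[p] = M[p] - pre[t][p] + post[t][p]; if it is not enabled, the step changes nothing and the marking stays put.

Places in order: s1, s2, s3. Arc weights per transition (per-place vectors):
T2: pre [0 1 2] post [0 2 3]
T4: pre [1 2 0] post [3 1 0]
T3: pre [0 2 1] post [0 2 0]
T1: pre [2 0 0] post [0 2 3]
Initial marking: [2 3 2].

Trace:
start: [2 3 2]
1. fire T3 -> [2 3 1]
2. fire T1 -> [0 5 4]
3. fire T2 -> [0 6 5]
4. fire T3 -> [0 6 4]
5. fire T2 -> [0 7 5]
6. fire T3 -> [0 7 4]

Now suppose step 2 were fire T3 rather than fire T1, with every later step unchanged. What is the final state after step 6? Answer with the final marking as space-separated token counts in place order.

(re-executing from step 2 with the substitution; state before step 2: [2 3 1])
2. fire T3 -> [2 3 0]
3. fire T2 -> [2 3 0]
4. fire T3 -> [2 3 0]
5. fire T2 -> [2 3 0]
6. fire T3 -> [2 3 0]

2 3 0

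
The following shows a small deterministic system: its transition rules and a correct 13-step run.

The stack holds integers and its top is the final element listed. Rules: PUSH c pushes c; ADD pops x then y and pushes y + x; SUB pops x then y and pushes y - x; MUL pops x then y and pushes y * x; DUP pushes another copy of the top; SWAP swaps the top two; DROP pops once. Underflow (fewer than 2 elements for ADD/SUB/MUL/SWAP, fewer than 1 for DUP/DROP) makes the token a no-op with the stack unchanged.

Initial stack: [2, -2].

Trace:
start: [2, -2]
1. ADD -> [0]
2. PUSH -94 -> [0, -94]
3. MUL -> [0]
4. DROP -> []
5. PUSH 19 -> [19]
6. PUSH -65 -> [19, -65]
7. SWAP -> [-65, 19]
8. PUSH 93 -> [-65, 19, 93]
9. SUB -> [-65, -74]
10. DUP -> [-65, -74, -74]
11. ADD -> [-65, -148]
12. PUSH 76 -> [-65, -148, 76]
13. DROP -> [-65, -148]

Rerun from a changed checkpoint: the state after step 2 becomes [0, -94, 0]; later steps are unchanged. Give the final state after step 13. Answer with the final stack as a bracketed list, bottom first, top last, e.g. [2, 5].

state after step 2 := [0, -94, 0]
3. MUL -> [0, 0]
4. DROP -> [0]
5. PUSH 19 -> [0, 19]
6. PUSH -65 -> [0, 19, -65]
7. SWAP -> [0, -65, 19]
8. PUSH 93 -> [0, -65, 19, 93]
9. SUB -> [0, -65, -74]
10. DUP -> [0, -65, -74, -74]
11. ADD -> [0, -65, -148]
12. PUSH 76 -> [0, -65, -148, 76]
13. DROP -> [0, -65, -148]

[0, -65, -148]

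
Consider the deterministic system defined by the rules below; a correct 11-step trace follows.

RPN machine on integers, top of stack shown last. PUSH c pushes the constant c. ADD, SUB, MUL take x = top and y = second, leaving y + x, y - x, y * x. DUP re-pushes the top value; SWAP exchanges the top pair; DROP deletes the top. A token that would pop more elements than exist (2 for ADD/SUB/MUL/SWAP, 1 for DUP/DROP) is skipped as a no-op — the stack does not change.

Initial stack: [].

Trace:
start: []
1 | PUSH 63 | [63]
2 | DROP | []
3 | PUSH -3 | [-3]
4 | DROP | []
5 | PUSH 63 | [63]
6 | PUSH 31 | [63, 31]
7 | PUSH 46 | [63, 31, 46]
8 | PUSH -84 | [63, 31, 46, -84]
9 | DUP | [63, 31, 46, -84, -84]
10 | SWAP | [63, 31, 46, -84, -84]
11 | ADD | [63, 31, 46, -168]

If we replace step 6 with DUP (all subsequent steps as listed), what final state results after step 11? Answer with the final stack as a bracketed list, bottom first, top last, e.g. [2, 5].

[63, 63, 46, -168]

(re-executing from step 6 with the substitution; state before step 6: [63])
6 | DUP | [63, 63]
7 | PUSH 46 | [63, 63, 46]
8 | PUSH -84 | [63, 63, 46, -84]
9 | DUP | [63, 63, 46, -84, -84]
10 | SWAP | [63, 63, 46, -84, -84]
11 | ADD | [63, 63, 46, -168]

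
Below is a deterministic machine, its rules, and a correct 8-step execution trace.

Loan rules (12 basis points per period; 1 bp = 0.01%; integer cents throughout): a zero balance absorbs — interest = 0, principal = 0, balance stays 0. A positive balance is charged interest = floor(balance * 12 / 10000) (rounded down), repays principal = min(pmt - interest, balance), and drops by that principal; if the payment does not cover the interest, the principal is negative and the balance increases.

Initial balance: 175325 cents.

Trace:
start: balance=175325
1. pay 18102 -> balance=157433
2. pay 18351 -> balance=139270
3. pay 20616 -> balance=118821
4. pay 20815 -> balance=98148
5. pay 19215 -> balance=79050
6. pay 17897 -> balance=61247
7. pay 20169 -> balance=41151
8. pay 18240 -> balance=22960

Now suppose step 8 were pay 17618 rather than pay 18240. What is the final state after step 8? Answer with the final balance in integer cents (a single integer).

(re-executing from step 8 with the substitution; state before step 8: balance=41151)
8. pay 17618 -> balance=23582

23582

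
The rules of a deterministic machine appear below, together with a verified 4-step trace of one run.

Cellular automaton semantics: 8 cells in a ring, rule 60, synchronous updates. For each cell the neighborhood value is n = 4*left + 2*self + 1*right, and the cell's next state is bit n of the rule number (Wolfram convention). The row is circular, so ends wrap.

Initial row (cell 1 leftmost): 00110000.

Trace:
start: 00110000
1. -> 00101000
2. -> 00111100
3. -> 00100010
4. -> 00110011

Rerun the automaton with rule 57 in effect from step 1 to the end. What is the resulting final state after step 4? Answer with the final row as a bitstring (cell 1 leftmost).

10101100

(re-executing steps 1..4 under rule 57; state before step 1: 00110000)
1. -> 10101111
2. -> 01011000
3. -> 00110111
4. -> 10101100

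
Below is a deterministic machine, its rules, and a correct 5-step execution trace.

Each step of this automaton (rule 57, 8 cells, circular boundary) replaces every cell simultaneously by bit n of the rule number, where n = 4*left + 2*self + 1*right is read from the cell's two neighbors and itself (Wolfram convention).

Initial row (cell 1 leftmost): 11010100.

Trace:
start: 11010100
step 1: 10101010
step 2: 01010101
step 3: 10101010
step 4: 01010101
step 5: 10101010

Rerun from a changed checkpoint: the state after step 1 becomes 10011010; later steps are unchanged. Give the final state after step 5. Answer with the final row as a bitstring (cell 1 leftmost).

10101010

state after step 1 := 10011010
step 2: 01010101
step 3: 10101010
step 4: 01010101
step 5: 10101010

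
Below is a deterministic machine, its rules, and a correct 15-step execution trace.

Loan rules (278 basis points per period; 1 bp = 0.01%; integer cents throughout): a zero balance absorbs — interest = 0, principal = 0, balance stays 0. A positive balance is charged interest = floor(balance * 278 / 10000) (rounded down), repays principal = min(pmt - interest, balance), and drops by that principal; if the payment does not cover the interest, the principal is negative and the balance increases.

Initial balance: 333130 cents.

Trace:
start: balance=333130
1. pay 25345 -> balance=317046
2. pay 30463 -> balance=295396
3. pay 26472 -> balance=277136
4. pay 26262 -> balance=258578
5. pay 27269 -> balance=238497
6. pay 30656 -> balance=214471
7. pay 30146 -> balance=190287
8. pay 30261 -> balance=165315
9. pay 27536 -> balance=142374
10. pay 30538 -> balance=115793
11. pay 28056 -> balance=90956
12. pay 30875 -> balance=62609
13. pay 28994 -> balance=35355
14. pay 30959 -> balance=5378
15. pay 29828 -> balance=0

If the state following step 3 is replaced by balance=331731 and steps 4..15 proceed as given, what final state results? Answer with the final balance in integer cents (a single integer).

state after step 3 := balance=331731
4. pay 26262 -> balance=314691
5. pay 27269 -> balance=296170
6. pay 30656 -> balance=273747
7. pay 30146 -> balance=251211
8. pay 30261 -> balance=227933
9. pay 27536 -> balance=206733
10. pay 30538 -> balance=181942
11. pay 28056 -> balance=158943
12. pay 30875 -> balance=132486
13. pay 28994 -> balance=107175
14. pay 30959 -> balance=79195
15. pay 29828 -> balance=51568

51568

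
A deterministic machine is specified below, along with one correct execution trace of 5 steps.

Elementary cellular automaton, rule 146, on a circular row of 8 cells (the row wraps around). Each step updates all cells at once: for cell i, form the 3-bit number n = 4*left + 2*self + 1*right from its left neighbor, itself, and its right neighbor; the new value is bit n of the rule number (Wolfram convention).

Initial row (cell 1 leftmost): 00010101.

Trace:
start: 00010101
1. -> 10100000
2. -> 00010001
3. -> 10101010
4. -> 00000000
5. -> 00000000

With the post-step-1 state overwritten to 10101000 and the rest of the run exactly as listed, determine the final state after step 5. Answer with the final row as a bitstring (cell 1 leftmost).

00000000

state after step 1 := 10101000
2. -> 00000101
3. -> 10001000
4. -> 01010101
5. -> 00000000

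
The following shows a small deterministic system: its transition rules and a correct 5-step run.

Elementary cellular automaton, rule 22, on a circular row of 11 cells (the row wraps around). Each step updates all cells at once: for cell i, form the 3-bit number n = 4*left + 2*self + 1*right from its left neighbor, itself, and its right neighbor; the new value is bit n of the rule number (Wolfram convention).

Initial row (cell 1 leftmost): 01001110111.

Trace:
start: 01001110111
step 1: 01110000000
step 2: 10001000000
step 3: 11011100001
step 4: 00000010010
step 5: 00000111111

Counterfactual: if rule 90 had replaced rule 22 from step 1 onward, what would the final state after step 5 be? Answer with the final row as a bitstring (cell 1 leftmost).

11111001110

(re-executing steps 1..5 under rule 90; state before step 1: 01001110111)
step 1: 00111010101
step 2: 11101000000
step 3: 10100100001
step 4: 10011010011
step 5: 11111001110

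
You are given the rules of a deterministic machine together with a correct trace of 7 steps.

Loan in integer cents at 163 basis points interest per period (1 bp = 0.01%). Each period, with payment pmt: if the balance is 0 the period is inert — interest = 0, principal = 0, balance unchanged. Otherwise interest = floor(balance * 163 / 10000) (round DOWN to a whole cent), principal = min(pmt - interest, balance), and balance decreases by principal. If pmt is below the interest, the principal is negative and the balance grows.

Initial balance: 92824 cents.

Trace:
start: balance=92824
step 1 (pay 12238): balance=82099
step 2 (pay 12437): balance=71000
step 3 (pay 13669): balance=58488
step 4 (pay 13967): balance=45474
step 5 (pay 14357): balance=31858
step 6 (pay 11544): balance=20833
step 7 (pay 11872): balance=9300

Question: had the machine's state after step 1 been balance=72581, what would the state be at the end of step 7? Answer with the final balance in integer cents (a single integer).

0

state after step 1 := balance=72581
step 2 (pay 12437): balance=61327
step 3 (pay 13669): balance=48657
step 4 (pay 13967): balance=35483
step 5 (pay 14357): balance=21704
step 6 (pay 11544): balance=10513
step 7 (pay 11872): balance=0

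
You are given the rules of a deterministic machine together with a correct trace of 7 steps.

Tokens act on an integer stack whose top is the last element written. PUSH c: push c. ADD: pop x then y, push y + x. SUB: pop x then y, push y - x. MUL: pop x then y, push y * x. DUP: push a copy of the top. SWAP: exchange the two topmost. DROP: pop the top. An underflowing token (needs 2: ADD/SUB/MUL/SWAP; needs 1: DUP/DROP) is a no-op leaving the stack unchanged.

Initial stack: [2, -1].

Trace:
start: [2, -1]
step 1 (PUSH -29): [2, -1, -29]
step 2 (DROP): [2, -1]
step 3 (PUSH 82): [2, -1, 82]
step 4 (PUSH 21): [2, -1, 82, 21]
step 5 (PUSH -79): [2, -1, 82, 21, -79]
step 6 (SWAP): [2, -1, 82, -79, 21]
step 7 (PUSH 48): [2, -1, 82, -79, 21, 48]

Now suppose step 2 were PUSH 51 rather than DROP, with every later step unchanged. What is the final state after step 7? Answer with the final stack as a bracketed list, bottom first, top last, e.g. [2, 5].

(re-executing from step 2 with the substitution; state before step 2: [2, -1, -29])
step 2 (PUSH 51): [2, -1, -29, 51]
step 3 (PUSH 82): [2, -1, -29, 51, 82]
step 4 (PUSH 21): [2, -1, -29, 51, 82, 21]
step 5 (PUSH -79): [2, -1, -29, 51, 82, 21, -79]
step 6 (SWAP): [2, -1, -29, 51, 82, -79, 21]
step 7 (PUSH 48): [2, -1, -29, 51, 82, -79, 21, 48]

[2, -1, -29, 51, 82, -79, 21, 48]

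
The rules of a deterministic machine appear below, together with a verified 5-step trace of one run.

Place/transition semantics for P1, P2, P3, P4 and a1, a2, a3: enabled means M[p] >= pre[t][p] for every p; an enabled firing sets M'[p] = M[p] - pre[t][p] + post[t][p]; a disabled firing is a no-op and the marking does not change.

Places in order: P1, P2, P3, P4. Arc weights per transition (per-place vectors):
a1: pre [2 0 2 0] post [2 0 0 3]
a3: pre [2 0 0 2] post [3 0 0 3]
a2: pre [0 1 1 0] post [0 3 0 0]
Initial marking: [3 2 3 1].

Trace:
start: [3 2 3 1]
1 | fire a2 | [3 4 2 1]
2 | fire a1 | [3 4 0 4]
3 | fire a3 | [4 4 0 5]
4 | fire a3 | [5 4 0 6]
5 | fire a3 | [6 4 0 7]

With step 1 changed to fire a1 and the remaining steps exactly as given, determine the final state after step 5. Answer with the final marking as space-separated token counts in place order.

6 2 1 7

(re-executing from step 1 with the substitution; state before step 1: [3 2 3 1])
1 | fire a1 | [3 2 1 4]
2 | fire a1 | [3 2 1 4]
3 | fire a3 | [4 2 1 5]
4 | fire a3 | [5 2 1 6]
5 | fire a3 | [6 2 1 7]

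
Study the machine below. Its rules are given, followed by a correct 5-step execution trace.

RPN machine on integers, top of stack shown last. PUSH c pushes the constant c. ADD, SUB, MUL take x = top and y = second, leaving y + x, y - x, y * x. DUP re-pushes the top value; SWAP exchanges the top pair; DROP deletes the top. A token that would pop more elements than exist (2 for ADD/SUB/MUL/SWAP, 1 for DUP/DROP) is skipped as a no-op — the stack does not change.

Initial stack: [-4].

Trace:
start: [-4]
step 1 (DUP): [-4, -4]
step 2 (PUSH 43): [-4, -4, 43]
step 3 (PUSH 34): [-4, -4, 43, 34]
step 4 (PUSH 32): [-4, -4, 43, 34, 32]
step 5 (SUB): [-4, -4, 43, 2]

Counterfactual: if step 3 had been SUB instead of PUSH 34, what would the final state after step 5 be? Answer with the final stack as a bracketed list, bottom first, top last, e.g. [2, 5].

(re-executing from step 3 with the substitution; state before step 3: [-4, -4, 43])
step 3 (SUB): [-4, -47]
step 4 (PUSH 32): [-4, -47, 32]
step 5 (SUB): [-4, -79]

[-4, -79]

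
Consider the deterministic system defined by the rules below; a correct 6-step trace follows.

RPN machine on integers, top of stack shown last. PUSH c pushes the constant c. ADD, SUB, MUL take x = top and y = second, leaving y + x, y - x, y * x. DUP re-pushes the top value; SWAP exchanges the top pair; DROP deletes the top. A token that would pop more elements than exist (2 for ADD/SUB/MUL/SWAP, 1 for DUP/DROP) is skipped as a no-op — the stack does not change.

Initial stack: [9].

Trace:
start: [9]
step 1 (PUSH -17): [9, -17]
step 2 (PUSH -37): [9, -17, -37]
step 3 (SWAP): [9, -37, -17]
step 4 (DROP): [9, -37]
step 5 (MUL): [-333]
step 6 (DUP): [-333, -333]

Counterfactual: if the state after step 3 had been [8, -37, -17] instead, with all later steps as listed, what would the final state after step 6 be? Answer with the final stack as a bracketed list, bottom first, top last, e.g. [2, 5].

state after step 3 := [8, -37, -17]
step 4 (DROP): [8, -37]
step 5 (MUL): [-296]
step 6 (DUP): [-296, -296]

[-296, -296]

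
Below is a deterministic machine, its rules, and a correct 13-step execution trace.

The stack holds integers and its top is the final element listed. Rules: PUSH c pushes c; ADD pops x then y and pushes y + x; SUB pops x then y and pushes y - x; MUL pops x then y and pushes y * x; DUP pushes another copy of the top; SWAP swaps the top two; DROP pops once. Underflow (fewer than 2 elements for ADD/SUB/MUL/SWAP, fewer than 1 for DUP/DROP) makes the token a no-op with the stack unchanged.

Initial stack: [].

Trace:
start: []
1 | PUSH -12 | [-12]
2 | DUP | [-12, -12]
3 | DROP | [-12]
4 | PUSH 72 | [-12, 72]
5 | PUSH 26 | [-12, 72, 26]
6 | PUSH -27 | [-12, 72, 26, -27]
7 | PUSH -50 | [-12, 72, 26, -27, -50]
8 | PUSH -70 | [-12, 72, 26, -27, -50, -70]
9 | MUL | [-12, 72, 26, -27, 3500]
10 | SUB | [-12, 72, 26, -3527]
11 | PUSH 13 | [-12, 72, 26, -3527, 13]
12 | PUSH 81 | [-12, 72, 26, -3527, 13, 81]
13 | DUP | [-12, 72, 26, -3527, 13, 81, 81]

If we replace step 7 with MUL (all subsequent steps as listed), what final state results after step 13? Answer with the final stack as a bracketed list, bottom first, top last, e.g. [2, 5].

(re-executing from step 7 with the substitution; state before step 7: [-12, 72, 26, -27])
7 | MUL | [-12, 72, -702]
8 | PUSH -70 | [-12, 72, -702, -70]
9 | MUL | [-12, 72, 49140]
10 | SUB | [-12, -49068]
11 | PUSH 13 | [-12, -49068, 13]
12 | PUSH 81 | [-12, -49068, 13, 81]
13 | DUP | [-12, -49068, 13, 81, 81]

[-12, -49068, 13, 81, 81]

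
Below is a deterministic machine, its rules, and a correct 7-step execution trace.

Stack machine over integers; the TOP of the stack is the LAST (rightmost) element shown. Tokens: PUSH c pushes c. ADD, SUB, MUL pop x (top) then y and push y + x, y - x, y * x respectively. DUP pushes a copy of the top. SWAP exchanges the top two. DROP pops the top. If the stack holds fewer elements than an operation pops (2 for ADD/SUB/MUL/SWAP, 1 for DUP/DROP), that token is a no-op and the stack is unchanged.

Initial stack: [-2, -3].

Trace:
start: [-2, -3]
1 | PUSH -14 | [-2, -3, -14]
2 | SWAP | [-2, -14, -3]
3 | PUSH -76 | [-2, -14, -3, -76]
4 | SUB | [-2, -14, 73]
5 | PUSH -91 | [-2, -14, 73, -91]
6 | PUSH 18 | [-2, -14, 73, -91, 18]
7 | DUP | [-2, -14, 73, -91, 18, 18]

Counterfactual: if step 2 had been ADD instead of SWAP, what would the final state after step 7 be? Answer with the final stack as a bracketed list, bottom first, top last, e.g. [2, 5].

[-2, 59, -91, 18, 18]

(re-executing from step 2 with the substitution; state before step 2: [-2, -3, -14])
2 | ADD | [-2, -17]
3 | PUSH -76 | [-2, -17, -76]
4 | SUB | [-2, 59]
5 | PUSH -91 | [-2, 59, -91]
6 | PUSH 18 | [-2, 59, -91, 18]
7 | DUP | [-2, 59, -91, 18, 18]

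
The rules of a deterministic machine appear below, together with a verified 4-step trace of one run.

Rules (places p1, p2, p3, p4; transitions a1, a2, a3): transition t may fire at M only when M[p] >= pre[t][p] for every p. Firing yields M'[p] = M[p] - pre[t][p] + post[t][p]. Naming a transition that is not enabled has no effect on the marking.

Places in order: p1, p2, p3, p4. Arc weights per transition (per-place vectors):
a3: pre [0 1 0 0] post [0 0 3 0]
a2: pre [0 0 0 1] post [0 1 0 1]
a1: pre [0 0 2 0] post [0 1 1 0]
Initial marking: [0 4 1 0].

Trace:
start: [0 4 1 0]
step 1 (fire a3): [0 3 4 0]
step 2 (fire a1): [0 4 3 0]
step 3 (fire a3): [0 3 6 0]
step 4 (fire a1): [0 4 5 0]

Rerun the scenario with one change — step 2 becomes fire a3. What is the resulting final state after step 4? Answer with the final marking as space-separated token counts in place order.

(re-executing from step 2 with the substitution; state before step 2: [0 3 4 0])
step 2 (fire a3): [0 2 7 0]
step 3 (fire a3): [0 1 10 0]
step 4 (fire a1): [0 2 9 0]

0 2 9 0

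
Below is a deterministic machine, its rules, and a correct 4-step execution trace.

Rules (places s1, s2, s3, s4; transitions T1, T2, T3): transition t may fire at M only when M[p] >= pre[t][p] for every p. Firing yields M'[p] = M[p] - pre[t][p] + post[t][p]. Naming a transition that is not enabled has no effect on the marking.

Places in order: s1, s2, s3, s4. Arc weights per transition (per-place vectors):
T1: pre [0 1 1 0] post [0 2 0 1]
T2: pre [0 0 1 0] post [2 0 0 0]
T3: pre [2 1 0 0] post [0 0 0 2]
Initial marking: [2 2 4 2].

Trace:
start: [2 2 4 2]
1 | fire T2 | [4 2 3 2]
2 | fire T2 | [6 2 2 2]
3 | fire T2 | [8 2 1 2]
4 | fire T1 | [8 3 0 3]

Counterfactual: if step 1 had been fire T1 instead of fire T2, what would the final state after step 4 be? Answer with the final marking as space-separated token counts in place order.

6 4 0 4

(re-executing from step 1 with the substitution; state before step 1: [2 2 4 2])
1 | fire T1 | [2 3 3 3]
2 | fire T2 | [4 3 2 3]
3 | fire T2 | [6 3 1 3]
4 | fire T1 | [6 4 0 4]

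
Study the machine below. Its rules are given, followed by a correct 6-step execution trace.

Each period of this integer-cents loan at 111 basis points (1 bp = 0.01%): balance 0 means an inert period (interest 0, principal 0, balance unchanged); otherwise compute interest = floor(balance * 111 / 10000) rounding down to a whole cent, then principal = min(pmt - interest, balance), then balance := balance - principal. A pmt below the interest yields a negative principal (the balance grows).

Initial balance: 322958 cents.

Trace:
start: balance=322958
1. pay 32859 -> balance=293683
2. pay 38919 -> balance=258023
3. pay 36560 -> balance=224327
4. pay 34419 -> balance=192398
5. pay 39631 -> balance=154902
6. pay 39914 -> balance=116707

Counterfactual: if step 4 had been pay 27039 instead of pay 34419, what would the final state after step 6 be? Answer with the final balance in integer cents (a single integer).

124252

(re-executing from step 4 with the substitution; state before step 4: balance=224327)
4. pay 27039 -> balance=199778
5. pay 39631 -> balance=162364
6. pay 39914 -> balance=124252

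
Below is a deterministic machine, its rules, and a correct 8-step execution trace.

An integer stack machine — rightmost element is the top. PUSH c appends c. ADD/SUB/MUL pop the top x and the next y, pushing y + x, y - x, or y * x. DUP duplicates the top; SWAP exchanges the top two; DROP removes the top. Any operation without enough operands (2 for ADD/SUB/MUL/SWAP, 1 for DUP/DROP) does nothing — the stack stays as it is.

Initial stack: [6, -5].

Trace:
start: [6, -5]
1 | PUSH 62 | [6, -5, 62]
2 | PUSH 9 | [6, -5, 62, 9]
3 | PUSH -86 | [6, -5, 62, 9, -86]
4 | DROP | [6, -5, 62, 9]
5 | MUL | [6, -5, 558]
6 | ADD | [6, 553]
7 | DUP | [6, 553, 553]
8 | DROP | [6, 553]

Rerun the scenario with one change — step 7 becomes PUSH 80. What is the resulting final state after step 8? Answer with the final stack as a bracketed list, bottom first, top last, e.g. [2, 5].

(re-executing from step 7 with the substitution; state before step 7: [6, 553])
7 | PUSH 80 | [6, 553, 80]
8 | DROP | [6, 553]

[6, 553]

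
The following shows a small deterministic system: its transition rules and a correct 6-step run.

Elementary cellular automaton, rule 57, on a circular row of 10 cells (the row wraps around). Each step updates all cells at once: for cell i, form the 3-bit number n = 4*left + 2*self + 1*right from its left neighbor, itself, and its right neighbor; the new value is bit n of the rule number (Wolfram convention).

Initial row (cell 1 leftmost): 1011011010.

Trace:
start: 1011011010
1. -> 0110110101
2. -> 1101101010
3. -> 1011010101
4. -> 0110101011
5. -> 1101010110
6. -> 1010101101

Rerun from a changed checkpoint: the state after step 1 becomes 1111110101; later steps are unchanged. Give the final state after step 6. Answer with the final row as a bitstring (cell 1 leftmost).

1100100110

state after step 1 := 1111110101
2. -> 0000001011
3. -> 1111100110
4. -> 1000010101
5. -> 0111001011
6. -> 1100100110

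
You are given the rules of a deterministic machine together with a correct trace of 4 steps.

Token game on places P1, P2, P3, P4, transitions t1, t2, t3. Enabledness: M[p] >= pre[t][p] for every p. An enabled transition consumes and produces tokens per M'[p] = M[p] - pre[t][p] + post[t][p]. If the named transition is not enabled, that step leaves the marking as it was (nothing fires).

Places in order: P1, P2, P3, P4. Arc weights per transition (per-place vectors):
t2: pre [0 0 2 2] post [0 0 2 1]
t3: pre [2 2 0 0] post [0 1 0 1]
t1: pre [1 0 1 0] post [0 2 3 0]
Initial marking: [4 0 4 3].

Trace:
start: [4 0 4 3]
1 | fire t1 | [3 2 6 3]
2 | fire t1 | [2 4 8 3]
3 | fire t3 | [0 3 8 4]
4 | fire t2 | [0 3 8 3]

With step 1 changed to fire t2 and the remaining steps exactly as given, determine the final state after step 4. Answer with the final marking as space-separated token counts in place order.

1 1 6 2

(re-executing from step 1 with the substitution; state before step 1: [4 0 4 3])
1 | fire t2 | [4 0 4 2]
2 | fire t1 | [3 2 6 2]
3 | fire t3 | [1 1 6 3]
4 | fire t2 | [1 1 6 2]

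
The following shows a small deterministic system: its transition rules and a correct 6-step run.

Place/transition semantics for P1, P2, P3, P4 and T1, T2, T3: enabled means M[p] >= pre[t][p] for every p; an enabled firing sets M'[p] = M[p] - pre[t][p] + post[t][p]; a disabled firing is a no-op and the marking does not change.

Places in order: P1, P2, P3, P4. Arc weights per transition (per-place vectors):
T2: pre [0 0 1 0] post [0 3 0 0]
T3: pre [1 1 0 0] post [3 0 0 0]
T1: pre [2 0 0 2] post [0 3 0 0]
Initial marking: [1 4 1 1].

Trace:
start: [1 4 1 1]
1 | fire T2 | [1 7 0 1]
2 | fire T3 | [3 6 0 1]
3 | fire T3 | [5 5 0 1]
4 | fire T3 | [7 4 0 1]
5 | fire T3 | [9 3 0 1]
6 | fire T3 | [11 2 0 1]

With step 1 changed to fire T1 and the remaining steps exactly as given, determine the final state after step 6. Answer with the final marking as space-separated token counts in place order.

(re-executing from step 1 with the substitution; state before step 1: [1 4 1 1])
1 | fire T1 | [1 4 1 1]
2 | fire T3 | [3 3 1 1]
3 | fire T3 | [5 2 1 1]
4 | fire T3 | [7 1 1 1]
5 | fire T3 | [9 0 1 1]
6 | fire T3 | [9 0 1 1]

9 0 1 1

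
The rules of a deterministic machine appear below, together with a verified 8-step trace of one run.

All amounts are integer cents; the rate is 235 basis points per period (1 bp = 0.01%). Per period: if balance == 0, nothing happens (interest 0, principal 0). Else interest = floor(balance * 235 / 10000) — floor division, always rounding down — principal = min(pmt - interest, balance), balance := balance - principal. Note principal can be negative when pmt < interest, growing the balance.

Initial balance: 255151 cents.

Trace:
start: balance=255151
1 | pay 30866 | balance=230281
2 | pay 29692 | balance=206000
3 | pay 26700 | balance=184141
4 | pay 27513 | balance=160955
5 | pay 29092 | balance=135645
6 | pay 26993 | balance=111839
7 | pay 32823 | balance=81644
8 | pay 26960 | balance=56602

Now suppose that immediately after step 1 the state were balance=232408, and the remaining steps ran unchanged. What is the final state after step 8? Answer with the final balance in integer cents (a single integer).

59105

state after step 1 := balance=232408
2 | pay 29692 | balance=208177
3 | pay 26700 | balance=186369
4 | pay 27513 | balance=163235
5 | pay 29092 | balance=137979
6 | pay 26993 | balance=114228
7 | pay 32823 | balance=84089
8 | pay 26960 | balance=59105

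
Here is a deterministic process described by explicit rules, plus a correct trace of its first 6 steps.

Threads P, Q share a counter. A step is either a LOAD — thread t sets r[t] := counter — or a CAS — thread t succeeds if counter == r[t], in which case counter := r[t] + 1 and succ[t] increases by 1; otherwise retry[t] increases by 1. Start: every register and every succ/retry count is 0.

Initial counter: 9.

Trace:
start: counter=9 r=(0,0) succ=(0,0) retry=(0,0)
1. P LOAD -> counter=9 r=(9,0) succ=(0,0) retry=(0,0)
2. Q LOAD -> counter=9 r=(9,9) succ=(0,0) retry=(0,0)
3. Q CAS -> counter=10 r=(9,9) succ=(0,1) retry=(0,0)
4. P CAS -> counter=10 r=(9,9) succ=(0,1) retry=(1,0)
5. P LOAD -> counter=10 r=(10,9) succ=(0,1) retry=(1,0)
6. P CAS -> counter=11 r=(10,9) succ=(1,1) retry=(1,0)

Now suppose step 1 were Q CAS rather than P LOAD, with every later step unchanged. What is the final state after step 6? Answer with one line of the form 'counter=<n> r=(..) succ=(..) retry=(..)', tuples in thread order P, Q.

counter=11 r=(10,9) succ=(1,1) retry=(1,1)

(re-executing from step 1 with the substitution; state before step 1: counter=9 r=(0,0) succ=(0,0) retry=(0,0))
1. Q CAS -> counter=9 r=(0,0) succ=(0,0) retry=(0,1)
2. Q LOAD -> counter=9 r=(0,9) succ=(0,0) retry=(0,1)
3. Q CAS -> counter=10 r=(0,9) succ=(0,1) retry=(0,1)
4. P CAS -> counter=10 r=(0,9) succ=(0,1) retry=(1,1)
5. P LOAD -> counter=10 r=(10,9) succ=(0,1) retry=(1,1)
6. P CAS -> counter=11 r=(10,9) succ=(1,1) retry=(1,1)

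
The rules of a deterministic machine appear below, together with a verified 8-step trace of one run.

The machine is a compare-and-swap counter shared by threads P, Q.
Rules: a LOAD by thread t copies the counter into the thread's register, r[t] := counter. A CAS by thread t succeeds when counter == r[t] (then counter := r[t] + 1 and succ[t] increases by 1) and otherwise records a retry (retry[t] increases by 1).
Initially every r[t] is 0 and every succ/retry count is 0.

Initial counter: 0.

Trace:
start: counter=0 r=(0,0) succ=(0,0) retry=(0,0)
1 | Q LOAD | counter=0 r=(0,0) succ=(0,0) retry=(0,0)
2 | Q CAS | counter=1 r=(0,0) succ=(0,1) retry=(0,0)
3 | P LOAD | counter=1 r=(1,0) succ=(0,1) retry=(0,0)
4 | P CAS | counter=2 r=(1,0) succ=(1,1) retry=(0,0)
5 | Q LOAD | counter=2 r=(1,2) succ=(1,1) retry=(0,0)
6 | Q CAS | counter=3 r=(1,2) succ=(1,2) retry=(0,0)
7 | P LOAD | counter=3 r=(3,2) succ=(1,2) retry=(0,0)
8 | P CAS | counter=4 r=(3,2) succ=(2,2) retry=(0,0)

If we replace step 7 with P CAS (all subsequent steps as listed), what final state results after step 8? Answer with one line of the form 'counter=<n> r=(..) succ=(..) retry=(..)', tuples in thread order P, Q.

counter=3 r=(1,2) succ=(1,2) retry=(2,0)

(re-executing from step 7 with the substitution; state before step 7: counter=3 r=(1,2) succ=(1,2) retry=(0,0))
7 | P CAS | counter=3 r=(1,2) succ=(1,2) retry=(1,0)
8 | P CAS | counter=3 r=(1,2) succ=(1,2) retry=(2,0)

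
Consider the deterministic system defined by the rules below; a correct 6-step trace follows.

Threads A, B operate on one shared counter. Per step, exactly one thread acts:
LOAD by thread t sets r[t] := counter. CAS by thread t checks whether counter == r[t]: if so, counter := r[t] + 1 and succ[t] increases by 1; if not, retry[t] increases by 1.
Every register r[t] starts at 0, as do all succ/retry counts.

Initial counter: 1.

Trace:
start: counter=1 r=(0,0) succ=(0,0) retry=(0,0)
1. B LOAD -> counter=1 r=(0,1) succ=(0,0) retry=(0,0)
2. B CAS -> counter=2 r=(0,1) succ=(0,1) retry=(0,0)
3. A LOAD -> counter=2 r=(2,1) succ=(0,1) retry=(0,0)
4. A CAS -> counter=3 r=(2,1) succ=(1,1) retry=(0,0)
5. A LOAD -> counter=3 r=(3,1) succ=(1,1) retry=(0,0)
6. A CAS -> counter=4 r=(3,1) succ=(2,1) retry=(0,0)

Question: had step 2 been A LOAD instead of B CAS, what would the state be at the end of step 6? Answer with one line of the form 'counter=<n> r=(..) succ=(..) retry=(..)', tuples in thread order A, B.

(re-executing from step 2 with the substitution; state before step 2: counter=1 r=(0,1) succ=(0,0) retry=(0,0))
2. A LOAD -> counter=1 r=(1,1) succ=(0,0) retry=(0,0)
3. A LOAD -> counter=1 r=(1,1) succ=(0,0) retry=(0,0)
4. A CAS -> counter=2 r=(1,1) succ=(1,0) retry=(0,0)
5. A LOAD -> counter=2 r=(2,1) succ=(1,0) retry=(0,0)
6. A CAS -> counter=3 r=(2,1) succ=(2,0) retry=(0,0)

counter=3 r=(2,1) succ=(2,0) retry=(0,0)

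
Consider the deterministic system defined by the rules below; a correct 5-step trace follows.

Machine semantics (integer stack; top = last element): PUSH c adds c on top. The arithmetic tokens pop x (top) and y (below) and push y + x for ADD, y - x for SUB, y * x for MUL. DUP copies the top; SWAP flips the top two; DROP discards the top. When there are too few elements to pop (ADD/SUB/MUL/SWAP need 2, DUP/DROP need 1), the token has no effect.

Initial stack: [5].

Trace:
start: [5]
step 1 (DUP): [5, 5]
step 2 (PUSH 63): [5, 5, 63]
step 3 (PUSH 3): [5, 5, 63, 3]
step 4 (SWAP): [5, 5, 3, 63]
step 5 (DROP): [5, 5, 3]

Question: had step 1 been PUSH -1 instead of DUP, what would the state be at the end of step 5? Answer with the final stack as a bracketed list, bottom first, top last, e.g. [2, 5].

[5, -1, 3]

(re-executing from step 1 with the substitution; state before step 1: [5])
step 1 (PUSH -1): [5, -1]
step 2 (PUSH 63): [5, -1, 63]
step 3 (PUSH 3): [5, -1, 63, 3]
step 4 (SWAP): [5, -1, 3, 63]
step 5 (DROP): [5, -1, 3]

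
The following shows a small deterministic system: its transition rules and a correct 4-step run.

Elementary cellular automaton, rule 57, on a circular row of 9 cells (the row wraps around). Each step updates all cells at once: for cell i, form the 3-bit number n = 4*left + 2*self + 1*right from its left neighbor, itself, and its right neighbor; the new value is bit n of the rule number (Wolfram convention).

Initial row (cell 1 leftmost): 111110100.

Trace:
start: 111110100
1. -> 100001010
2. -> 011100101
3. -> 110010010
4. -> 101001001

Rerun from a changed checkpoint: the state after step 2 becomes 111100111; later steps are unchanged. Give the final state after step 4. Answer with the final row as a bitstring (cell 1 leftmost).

state after step 2 := 111100111
3. -> 000010100
4. -> 111001011

111001011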